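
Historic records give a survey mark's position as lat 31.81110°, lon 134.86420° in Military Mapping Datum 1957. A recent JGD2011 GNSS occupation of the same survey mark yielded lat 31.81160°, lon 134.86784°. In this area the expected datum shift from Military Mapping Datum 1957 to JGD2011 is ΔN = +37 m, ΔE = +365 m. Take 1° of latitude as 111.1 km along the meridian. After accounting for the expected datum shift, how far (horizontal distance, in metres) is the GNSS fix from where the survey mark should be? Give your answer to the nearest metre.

Observed coordinate differences: Δφ = +0.00050°, Δλ = +0.00364°.
Converting to metres (1° lat = 111100 m, cos φ = 0.849791): observed ΔN = 55.5 m, observed ΔE = 343.7 m.
Subtracting the expected shift leaves a residual of 55.5 − (37) = 18.5 m north and 343.7 − (365) = -21.3 m east.
Residual distance = √(18.5² + (-21.3)²) = 28.3 m.

28 m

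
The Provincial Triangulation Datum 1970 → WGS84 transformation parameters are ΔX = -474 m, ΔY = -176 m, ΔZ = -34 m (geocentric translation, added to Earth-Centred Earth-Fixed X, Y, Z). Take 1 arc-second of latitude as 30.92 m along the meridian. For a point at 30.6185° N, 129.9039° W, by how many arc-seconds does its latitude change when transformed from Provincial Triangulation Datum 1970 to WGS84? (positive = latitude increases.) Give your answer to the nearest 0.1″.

sin φ = 0.509319, cos φ = 0.860578, sin λ = -0.767121, cos λ = -0.641502.
North component: ΔN = −sin φ cos λ·ΔX − sin φ sin λ·ΔY + cos φ·ΔZ = −(0.509319)(-0.641502)(-474) − (0.509319)(-0.767121)(-176) + (0.860578)(-34) = -252.89 m.
1° of latitude spans 3600 × 30.92 = 111312 m, so Δφ = -252.89 / 111312 × 3600 = -8.179″.

Δφ = -8.2″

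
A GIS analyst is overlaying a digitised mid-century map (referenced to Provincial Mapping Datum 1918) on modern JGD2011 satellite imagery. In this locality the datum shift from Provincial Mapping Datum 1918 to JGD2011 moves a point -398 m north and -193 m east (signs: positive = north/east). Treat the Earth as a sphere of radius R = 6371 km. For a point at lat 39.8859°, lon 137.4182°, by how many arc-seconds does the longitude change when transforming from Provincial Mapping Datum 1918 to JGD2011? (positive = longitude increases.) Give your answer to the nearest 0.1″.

At latitude 39.8859°, cos φ = 0.767323.
One radian of longitude at latitude φ spans R cos φ, so Δλ = ΔE / (R cos φ) = -193.0 / (6371000 × 0.767323) = -3.9479e-05 rad = -8.143″.

Δλ = -8.1″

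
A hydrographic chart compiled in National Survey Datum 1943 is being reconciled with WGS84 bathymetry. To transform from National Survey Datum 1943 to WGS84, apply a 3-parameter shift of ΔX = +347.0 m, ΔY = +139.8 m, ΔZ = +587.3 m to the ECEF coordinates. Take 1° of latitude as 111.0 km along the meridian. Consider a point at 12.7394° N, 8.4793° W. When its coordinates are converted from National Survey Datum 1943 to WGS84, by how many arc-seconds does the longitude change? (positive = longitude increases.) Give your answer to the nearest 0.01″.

sin φ = 0.220517, cos φ = 0.975383, sin λ = -0.147452, cos λ = 0.989069.
East component: ΔE = −sin λ·ΔX + cos λ·ΔY = −(-0.147452)(347.0) + (0.989069)(139.8) = 189.44 m.
1° of latitude spans 111000 m; at latitude φ, 1° of longitude spans that × cos φ = 108267.5 m, so Δλ = 189.44 / 108267.5 × 3600 = 6.299″.

Δλ = 6.30″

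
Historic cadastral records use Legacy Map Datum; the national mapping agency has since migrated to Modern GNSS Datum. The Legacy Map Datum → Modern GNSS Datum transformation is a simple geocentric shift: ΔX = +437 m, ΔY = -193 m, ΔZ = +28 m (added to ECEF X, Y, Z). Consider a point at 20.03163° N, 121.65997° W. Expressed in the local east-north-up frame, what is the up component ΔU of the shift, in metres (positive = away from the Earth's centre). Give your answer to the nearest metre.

ΔU = -52 m

At φ = 20.03163°, λ = -121.65997°: sin φ = 0.342539, cos φ = 0.939504, sin λ = -0.851178, cos λ = -0.524877.
ΔU = cos φ cos λ·ΔX + cos φ sin λ·ΔY + sin φ·ΔZ = (0.939504)(-0.524877)(437) + (0.939504)(-0.851178)(-193) + (0.342539)(28) = -51.56 m.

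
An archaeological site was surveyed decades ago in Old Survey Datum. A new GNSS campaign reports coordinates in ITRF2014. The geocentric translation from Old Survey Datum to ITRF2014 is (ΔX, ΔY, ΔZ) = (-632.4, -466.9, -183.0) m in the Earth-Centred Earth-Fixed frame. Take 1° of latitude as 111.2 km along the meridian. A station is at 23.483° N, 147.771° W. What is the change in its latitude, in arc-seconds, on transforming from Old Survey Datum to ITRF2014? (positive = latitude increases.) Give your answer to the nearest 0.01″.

Δφ = -15.55″

sin φ = 0.398477, cos φ = 0.917178, sin λ = -0.533305, cos λ = -0.845923.
North component: ΔN = −sin φ cos λ·ΔX − sin φ sin λ·ΔY + cos φ·ΔZ = −(0.398477)(-0.845923)(-632.4) − (0.398477)(-0.533305)(-466.9) + (0.917178)(-183.0) = -480.23 m.
1° of latitude spans 111200 m, so Δφ = -480.23 / 111200 × 3600 = -15.547″.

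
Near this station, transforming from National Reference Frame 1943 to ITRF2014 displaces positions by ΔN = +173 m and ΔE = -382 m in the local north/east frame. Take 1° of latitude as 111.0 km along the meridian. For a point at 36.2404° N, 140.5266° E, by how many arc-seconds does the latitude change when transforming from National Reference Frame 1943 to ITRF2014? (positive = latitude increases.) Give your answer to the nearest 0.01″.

1° of latitude = 111.0 km, so Δφ = 173.0 / 111000 = 0.0015586° = 5.611″.

Δφ = 5.61″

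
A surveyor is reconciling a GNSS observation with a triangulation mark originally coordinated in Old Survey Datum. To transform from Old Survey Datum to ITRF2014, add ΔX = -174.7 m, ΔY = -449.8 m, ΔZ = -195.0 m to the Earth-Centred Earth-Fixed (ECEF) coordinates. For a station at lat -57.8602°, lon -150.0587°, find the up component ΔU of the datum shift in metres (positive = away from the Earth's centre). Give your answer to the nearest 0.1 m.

ΔU = 365.1 m

The local up (radial) axis is (cos φ cos λ, cos φ sin λ, sin φ), giving ΔU = 80.534 + 119.431 + 165.117 = 365.08 m.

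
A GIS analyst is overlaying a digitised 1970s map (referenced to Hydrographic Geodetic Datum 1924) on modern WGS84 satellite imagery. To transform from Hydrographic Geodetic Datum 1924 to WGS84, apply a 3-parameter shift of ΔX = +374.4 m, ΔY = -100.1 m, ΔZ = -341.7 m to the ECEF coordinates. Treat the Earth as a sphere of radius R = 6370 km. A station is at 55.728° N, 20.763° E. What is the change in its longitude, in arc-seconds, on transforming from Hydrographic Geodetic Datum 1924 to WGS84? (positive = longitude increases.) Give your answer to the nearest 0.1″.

Δλ = -13.0″

sin φ = 0.826374, cos φ = 0.563122, sin λ = 0.354503, cos λ = 0.935055.
East component: ΔE = −sin λ·ΔX + cos λ·ΔY = −(0.354503)(374.4) + (0.935055)(-100.1) = -226.32 m.
1° of latitude spans πR/180 = 111177 m; at latitude φ, 1° of longitude spans that × cos φ = 62606.5 m, so Δλ = -226.32 / 62606.5 × 3600 = -13.014″.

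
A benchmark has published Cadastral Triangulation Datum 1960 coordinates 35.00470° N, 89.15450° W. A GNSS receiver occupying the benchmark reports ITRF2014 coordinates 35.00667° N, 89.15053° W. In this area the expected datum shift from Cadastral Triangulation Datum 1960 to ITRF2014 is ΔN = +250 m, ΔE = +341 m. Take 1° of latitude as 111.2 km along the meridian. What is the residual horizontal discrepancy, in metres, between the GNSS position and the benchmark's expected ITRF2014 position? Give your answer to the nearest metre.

37 m

Observed coordinate differences: Δφ = +0.00197°, Δλ = +0.00397°.
Converting to metres (1° lat = 111200 m, cos φ = 0.819105): observed ΔN = 219.1 m, observed ΔE = 361.6 m.
Subtracting the expected shift leaves a residual of 219.1 − (250) = -30.9 m north and 361.6 − (341) = 20.6 m east.
Residual distance = √((-30.9)² + 20.6²) = 37.2 m.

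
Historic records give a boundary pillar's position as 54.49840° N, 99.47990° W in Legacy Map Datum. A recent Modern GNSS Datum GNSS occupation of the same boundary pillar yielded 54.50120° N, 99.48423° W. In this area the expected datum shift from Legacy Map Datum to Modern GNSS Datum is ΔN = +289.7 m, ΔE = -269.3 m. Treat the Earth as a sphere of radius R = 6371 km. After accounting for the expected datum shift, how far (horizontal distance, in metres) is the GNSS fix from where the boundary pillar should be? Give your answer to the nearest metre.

24 m

Observed coordinate differences: Δφ = +0.00280°, Δλ = -0.00433°.
Converting to metres (1° lat = 111195 m, cos φ = 0.580726): observed ΔN = 311.3 m, observed ΔE = -279.6 m.
Subtracting the expected shift leaves a residual of 311.3 − (289.7) = 21.6 m north and -279.6 − (-269.3) = -10.3 m east.
Residual distance = √(21.6² + (-10.3)²) = 24.0 m.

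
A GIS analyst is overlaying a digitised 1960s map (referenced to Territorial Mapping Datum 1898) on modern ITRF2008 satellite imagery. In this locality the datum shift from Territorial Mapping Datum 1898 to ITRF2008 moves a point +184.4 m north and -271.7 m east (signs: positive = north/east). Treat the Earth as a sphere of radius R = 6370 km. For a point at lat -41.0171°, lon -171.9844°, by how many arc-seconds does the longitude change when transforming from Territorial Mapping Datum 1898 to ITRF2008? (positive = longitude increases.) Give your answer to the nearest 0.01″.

Δλ = -11.66″

At latitude -41.0171°, cos φ = 0.754514.
One radian of longitude at latitude φ spans R cos φ, so Δλ = ΔE / (R cos φ) = -271.7 / (6370000 × 0.754514) = -5.6531e-05 rad = -11.660″.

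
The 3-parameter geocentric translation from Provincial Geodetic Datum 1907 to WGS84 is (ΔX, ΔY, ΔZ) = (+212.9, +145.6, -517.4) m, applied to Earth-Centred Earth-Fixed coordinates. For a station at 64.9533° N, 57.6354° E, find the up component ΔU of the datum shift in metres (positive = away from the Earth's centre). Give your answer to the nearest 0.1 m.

ΔU = -368.4 m

The local up (radial) axis is (cos φ cos λ, cos φ sin λ, sin φ), giving ΔU = 48.248 + 52.065 − 468.745 = -368.43 m.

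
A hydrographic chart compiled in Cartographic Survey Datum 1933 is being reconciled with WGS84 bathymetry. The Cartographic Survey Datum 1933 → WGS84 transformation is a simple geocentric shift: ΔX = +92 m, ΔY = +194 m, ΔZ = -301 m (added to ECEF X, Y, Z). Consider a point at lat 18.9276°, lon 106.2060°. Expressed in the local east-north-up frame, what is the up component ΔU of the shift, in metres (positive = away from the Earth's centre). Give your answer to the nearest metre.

ΔU = 54 m

The local up (radial) axis is (cos φ cos λ, cos φ sin λ, sin φ), giving ΔU = -24.288 + 176.218 − 97.636 = 54.29 m.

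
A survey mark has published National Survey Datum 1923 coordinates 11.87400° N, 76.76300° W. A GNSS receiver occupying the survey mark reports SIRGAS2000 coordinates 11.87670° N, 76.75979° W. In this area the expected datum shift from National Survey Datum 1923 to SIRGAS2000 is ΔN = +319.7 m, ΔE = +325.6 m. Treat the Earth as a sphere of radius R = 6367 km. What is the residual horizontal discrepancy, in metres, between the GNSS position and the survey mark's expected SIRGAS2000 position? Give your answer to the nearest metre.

31 m

Observed coordinate differences: Δφ = +0.00270°, Δλ = +0.00321°.
Converting to metres (1° lat = 111125 m, cos φ = 0.978602): observed ΔN = 300.0 m, observed ΔE = 349.1 m.
Subtracting the expected shift leaves a residual of 300.0 − (319.7) = -19.7 m north and 349.1 − (325.6) = 23.5 m east.
Residual distance = √((-19.7)² + 23.5²) = 30.6 m.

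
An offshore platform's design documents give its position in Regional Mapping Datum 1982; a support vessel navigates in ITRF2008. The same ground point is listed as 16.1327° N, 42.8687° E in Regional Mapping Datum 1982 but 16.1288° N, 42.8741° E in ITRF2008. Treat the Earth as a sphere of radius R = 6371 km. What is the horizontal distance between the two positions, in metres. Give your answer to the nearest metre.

Δφ = 16.1288° − 16.1327° = -0.0039°; Δλ = 42.8741° − 42.8687° = +0.0054°.
1° along a meridian = πR/180 = 111195 m.
ΔN = Δφ × 111195 = -433.7 m; ΔE = Δλ × 111195 × cos(16.1327°) = +0.0054 × 111195 × 0.960621 = 576.8 m.
Distance = √(ΔE² + ΔN²) = √(576.8² + (-433.7)²) = 721.6 m.

722 m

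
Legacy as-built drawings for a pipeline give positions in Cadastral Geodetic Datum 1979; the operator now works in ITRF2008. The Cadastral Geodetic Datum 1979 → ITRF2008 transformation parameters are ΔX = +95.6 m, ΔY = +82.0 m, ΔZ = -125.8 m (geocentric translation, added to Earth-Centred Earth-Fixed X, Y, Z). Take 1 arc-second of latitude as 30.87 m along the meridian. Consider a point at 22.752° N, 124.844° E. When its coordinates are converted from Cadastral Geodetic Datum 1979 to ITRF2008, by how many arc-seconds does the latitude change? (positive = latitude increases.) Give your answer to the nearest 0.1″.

sin φ = 0.386743, cos φ = 0.922187, sin λ = 0.820711, cos λ = -0.571344.
North component: ΔN = −sin φ cos λ·ΔX − sin φ sin λ·ΔY + cos φ·ΔZ = −(0.386743)(-0.571344)(95.6) − (0.386743)(0.820711)(82.0) + (0.922187)(-125.8) = -120.91 m.
1° of latitude spans 3600 × 30.87 = 111132 m, so Δφ = -120.91 / 111132 × 3600 = -3.917″.

Δφ = -3.9″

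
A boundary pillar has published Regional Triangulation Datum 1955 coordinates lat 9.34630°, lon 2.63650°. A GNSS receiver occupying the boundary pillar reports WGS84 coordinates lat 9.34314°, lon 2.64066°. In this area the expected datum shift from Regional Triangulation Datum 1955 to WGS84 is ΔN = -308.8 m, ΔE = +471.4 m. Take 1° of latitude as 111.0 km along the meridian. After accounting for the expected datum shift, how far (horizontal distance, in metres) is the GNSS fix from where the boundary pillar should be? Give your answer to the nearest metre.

Observed coordinate differences: Δφ = -0.00316°, Δλ = +0.00416°.
Converting to metres (1° lat = 111000 m, cos φ = 0.986725): observed ΔN = -350.8 m, observed ΔE = 455.6 m.
Subtracting the expected shift leaves a residual of -350.8 − (-308.8) = -42.0 m north and 455.6 − (471.4) = -15.8 m east.
Residual distance = √((-42.0)² + (-15.8)²) = 44.8 m.

45 m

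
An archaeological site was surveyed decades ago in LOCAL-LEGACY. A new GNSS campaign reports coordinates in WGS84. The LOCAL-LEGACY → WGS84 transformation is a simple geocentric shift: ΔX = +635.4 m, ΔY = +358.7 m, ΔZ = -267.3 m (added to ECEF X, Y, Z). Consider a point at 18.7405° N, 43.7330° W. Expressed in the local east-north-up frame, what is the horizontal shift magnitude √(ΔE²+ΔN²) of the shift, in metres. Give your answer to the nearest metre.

769 m

At φ = 18.7405°, λ = -43.7330°: sin φ = 0.321282, cos φ = 0.946983, sin λ = -0.691299, cos λ = 0.722569.
ΔE = −sin λ·ΔX + cos λ·ΔY = −(-0.691299)·(635.4) + (0.722569)·(358.7) = 698.44 m.
ΔN = −sin φ cos λ·ΔX − sin φ sin λ·ΔY + cos φ·ΔZ = −(0.321282)(0.722569)(635.4) − (0.321282)(-0.691299)(358.7) + (0.946983)(-267.3) = -320.97 m.
Horizontal magnitude = √(ΔE² + ΔN²) = √(698.44² + (-320.97)²) = 768.66 m.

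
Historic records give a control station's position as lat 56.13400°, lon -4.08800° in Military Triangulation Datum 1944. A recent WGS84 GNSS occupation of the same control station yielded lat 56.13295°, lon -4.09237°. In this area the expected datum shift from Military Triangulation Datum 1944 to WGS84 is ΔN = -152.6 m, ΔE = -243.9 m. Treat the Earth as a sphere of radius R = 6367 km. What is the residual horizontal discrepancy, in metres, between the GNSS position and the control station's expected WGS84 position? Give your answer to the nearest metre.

45 m

Observed coordinate differences: Δφ = -0.00105°, Δλ = -0.00437°.
Converting to metres (1° lat = 111125 m, cos φ = 0.557252): observed ΔN = -116.7 m, observed ΔE = -270.6 m.
Subtracting the expected shift leaves a residual of -116.7 − (-152.6) = 35.9 m north and -270.6 − (-243.9) = -26.7 m east.
Residual distance = √(35.9² + (-26.7)²) = 44.8 m.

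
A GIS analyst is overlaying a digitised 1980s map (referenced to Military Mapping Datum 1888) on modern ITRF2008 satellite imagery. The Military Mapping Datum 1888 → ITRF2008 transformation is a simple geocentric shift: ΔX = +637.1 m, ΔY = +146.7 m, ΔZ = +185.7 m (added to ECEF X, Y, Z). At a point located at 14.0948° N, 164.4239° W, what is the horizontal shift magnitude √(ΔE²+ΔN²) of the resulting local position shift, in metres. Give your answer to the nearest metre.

At φ = 14.0948°, λ = -164.4239°: sin φ = 0.243527, cos φ = 0.969894, sin λ = -0.268518, cos λ = -0.963275.
ΔE = −sin λ·ΔX + cos λ·ΔY = −(-0.268518)·(637.1) + (-0.963275)·(146.7) = 29.76 m.
ΔN = −sin φ cos λ·ΔX − sin φ sin λ·ΔY + cos φ·ΔZ = −(0.243527)(-0.963275)(637.1) − (0.243527)(-0.268518)(146.7) + (0.969894)(185.7) = 339.16 m.
Horizontal magnitude = √(ΔE² + ΔN²) = √(29.76² + 339.16²) = 340.46 m.

340 m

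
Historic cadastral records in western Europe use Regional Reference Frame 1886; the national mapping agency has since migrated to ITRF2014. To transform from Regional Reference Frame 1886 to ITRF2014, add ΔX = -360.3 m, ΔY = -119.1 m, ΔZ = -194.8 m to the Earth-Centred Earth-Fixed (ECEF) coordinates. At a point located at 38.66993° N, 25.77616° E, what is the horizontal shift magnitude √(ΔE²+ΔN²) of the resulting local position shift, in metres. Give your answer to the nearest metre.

97 m

The local east axis at (φ, λ) is (−sin λ, cos λ, 0), so ΔE = −sin(25.77616°)·(-360.3) + cos(25.77616°)·(-119.1) = 49.43 m.
The local north axis is (−sin φ cos λ, −sin φ sin λ, cos φ), giving ΔN = 202.727 + 32.361 − 152.092 = 83.00 m.
Horizontal magnitude = √(ΔE² + ΔN²) = √(49.43² + 83.00²) = 96.60 m.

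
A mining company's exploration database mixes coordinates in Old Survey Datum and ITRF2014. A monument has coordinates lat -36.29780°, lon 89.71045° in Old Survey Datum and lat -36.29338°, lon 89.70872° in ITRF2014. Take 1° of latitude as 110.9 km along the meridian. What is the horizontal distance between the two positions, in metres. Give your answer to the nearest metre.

514 m

Δφ = -36.29338° − -36.29780° = +0.00442°; Δλ = 89.70872° − 89.71045° = -0.00173°.
ΔN = Δφ × 110900 = 490.2 m; ΔE = Δλ × 110900 × cos(-36.29780°) = -0.00173 × 110900 × 0.805951 = -154.6 m.
Distance = √(ΔE² + ΔN²) = √((-154.6)² + 490.2²) = 514.0 m.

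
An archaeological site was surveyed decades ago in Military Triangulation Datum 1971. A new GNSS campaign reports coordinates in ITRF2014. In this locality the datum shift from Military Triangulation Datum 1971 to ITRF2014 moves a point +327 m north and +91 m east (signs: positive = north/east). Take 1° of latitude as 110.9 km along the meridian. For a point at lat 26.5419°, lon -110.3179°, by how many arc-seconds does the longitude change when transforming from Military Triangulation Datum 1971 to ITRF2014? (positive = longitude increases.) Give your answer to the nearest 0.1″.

At latitude 26.5419°, cos φ = 0.894608.
1° of longitude at this latitude = 110.9 × cos φ = 99.21 km, so Δλ = 91.0 / 99212.0 = 0.0009172° = 3.302″.

Δλ = 3.3″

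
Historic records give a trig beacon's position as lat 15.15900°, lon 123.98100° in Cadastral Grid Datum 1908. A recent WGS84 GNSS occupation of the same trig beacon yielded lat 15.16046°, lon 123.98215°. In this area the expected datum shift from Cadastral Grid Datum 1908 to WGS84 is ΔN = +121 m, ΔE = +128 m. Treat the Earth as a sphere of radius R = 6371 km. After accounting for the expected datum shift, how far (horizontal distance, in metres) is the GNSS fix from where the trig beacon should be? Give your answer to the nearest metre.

42 m

Observed coordinate differences: Δφ = +0.00146°, Δλ = +0.00115°.
Converting to metres (1° lat = 111195 m, cos φ = 0.965204): observed ΔN = 162.3 m, observed ΔE = 123.4 m.
Subtracting the expected shift leaves a residual of 162.3 − (121) = 41.3 m north and 123.4 − (128) = -4.6 m east.
Residual distance = √(41.3² + (-4.6)²) = 41.6 m.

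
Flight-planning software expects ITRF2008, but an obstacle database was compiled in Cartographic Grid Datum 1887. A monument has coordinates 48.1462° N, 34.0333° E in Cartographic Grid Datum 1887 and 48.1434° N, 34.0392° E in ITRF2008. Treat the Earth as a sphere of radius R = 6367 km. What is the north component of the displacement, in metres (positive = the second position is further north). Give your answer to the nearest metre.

ΔN = -311 m

Δφ = 48.1434° − 48.1462° = -0.0028°; Δλ = 34.0392° − 34.0333° = +0.0059°.
1° along a meridian = πR/180 = 111125 m.
ΔN = Δφ × 111125 = -311.2 m; ΔE = Δλ × 111125 × cos(48.1462°) = +0.0059 × 111125 × 0.667232 = 437.5 m.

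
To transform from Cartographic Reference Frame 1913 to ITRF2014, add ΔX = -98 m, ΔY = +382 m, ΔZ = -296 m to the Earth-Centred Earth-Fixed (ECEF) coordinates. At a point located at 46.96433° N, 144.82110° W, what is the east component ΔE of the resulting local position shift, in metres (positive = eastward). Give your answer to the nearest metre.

At φ = 46.96433°, λ = -144.82110°: sin φ = 0.730929, cos φ = 0.682454, sin λ = -0.576131, cos λ = -0.817357.
ΔE = −sin λ·ΔX + cos λ·ΔY = −(-0.576131)·(-98) + (-0.817357)·(382) = -368.69 m.

ΔE = -369 m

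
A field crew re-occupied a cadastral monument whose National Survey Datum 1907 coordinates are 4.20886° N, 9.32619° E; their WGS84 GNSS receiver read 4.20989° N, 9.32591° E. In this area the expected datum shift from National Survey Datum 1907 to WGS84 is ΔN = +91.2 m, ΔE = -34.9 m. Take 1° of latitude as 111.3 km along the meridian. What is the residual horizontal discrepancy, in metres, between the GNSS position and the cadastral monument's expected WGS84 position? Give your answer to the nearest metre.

Observed coordinate differences: Δφ = +0.00103°, Δλ = -0.00028°.
Converting to metres (1° lat = 111300 m, cos φ = 0.997303): observed ΔN = 114.6 m, observed ΔE = -31.1 m.
Subtracting the expected shift leaves a residual of 114.6 − (91.2) = 23.4 m north and -31.1 − (-34.9) = 3.8 m east.
Residual distance = √(23.4² + 3.8²) = 23.7 m.

24 m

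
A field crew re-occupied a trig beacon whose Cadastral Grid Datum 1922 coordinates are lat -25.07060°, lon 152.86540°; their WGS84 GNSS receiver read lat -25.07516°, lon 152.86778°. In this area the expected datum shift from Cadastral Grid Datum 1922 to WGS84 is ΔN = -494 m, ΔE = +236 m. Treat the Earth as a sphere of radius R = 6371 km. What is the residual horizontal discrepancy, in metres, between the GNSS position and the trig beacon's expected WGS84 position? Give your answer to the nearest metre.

Observed coordinate differences: Δφ = -0.00456°, Δλ = +0.00238°.
Converting to metres (1° lat = 111195 m, cos φ = 0.905786): observed ΔN = -507.0 m, observed ΔE = 239.7 m.
Subtracting the expected shift leaves a residual of -507.0 − (-494) = -13.0 m north and 239.7 − (236) = 3.7 m east.
Residual distance = √((-13.0)² + 3.7²) = 13.6 m.

14 m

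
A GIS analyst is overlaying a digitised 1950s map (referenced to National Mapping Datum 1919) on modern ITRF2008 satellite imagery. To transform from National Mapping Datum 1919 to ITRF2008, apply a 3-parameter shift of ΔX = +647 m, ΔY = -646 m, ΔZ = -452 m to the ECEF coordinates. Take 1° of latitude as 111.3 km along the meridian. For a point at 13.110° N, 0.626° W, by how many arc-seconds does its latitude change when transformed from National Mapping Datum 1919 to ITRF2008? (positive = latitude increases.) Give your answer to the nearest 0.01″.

Δφ = -19.04″

sin φ = 0.226821, cos φ = 0.973936, sin λ = -0.010926, cos λ = 0.999940.
North component: ΔN = −sin φ cos λ·ΔX − sin φ sin λ·ΔY + cos φ·ΔZ = −(0.226821)(0.999940)(647) − (0.226821)(-0.010926)(-646) + (0.973936)(-452) = -588.56 m.
1° of latitude spans 111300 m, so Δφ = -588.56 / 111300 × 3600 = -19.037″.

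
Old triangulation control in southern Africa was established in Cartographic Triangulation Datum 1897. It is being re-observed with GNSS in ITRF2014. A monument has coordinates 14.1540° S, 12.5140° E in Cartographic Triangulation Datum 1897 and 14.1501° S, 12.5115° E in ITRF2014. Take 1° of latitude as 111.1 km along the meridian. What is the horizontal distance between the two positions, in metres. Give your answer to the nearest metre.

510 m

Δφ = -14.1501° − -14.1540° = +0.0039°; Δλ = 12.5115° − 12.5140° = -0.0025°.
ΔN = Δφ × 111100 = 433.3 m; ΔE = Δλ × 111100 × cos(-14.1540°) = -0.0025 × 111100 × 0.969642 = -269.3 m.
Distance = √(ΔE² + ΔN²) = √((-269.3)² + 433.3²) = 510.2 m.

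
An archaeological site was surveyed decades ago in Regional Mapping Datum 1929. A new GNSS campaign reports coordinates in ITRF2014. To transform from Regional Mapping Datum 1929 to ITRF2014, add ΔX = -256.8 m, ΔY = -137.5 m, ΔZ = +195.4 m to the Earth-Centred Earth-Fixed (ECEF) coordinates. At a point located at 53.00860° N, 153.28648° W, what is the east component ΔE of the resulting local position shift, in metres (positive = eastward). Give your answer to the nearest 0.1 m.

At φ = 53.00860°, λ = -153.28648°: sin φ = 0.798726, cos φ = 0.601695, sin λ = -0.449530, cos λ = -0.893265.
ΔE = −sin λ·ΔX + cos λ·ΔY = −(-0.449530)·(-256.8) + (-0.893265)·(-137.5) = 7.38 m.

ΔE = 7.4 m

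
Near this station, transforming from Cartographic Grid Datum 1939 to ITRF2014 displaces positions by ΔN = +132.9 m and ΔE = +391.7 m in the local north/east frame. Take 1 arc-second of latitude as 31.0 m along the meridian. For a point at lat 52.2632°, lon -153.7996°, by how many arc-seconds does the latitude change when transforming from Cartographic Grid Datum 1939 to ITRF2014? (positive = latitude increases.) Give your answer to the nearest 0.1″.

1″ of latitude = 31.00 m, so Δφ = 132.9 / 31.00 = 4.287″.

Δφ = 4.3″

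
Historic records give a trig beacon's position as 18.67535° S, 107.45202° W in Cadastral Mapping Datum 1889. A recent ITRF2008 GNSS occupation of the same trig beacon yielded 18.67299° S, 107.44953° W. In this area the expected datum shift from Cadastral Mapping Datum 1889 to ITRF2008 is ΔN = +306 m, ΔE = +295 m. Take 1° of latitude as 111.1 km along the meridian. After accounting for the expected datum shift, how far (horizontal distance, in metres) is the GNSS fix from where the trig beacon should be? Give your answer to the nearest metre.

Observed coordinate differences: Δφ = +0.00236°, Δλ = +0.00249°.
Converting to metres (1° lat = 111100 m, cos φ = 0.947348): observed ΔN = 262.2 m, observed ΔE = 262.1 m.
Subtracting the expected shift leaves a residual of 262.2 − (306) = -43.8 m north and 262.1 − (295) = -32.9 m east.
Residual distance = √((-43.8)² + (-32.9)²) = 54.8 m.

55 m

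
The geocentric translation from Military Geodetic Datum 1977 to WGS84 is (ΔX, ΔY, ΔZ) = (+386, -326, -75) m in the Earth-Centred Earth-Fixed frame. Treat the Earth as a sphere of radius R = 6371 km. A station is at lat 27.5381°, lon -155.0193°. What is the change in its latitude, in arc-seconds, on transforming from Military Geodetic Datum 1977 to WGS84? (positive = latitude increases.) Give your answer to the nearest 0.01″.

Δφ = 1.02″

sin φ = 0.462338, cos φ = 0.886704, sin λ = -0.422313, cos λ = -0.906450.
North component: ΔN = −sin φ cos λ·ΔX − sin φ sin λ·ΔY + cos φ·ΔZ = −(0.462338)(-0.906450)(386) − (0.462338)(-0.422313)(-326) + (0.886704)(-75) = 31.61 m.
1° of latitude spans πR/180 = 111195 m, so Δφ = 31.61 / 111195 × 3600 = 1.023″.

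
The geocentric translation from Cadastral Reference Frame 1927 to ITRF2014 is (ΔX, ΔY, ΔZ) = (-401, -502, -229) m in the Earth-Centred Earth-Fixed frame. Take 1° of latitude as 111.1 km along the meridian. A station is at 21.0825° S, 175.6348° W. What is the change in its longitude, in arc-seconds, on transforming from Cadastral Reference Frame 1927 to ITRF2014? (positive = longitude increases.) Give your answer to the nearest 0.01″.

Δλ = 16.32″

sin φ = -0.359712, cos φ = 0.933063, sin λ = -0.076113, cos λ = -0.997099.
East component: ΔE = −sin λ·ΔX + cos λ·ΔY = −(-0.076113)(-401) + (-0.997099)(-502) = 470.02 m.
1° of latitude spans 111100 m; at latitude φ, 1° of longitude spans that × cos φ = 103663.3 m, so Δλ = 470.02 / 103663.3 × 3600 = 16.323″.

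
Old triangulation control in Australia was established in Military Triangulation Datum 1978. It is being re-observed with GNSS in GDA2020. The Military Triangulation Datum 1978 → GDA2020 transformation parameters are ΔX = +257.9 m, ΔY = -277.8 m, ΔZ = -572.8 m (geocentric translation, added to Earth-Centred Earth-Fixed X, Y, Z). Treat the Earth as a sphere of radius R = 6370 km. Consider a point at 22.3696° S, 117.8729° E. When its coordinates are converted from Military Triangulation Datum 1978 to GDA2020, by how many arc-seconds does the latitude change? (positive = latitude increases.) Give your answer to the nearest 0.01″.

Δφ = -21.66″

sin φ = -0.380580, cos φ = 0.924748, sin λ = 0.883987, cos λ = -0.467512.
North component: ΔN = −sin φ cos λ·ΔX − sin φ sin λ·ΔY + cos φ·ΔZ = −(-0.380580)(-0.467512)(257.9) − (-0.380580)(0.883987)(-277.8) + (0.924748)(-572.8) = -669.04 m.
1° of latitude spans πR/180 = 111177 m, so Δφ = -669.04 / 111177 × 3600 = -21.664″.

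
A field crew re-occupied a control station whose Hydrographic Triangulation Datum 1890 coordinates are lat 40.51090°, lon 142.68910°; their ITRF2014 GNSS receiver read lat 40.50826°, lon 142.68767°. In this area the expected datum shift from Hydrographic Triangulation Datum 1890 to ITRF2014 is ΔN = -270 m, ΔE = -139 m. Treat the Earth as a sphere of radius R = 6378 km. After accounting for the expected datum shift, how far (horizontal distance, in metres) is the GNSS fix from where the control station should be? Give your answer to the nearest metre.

30 m

Observed coordinate differences: Δφ = -0.00264°, Δλ = -0.00143°.
Converting to metres (1° lat = 111317 m, cos φ = 0.760282): observed ΔN = -293.9 m, observed ΔE = -121.0 m.
Subtracting the expected shift leaves a residual of -293.9 − (-270) = -23.9 m north and -121.0 − (-139) = 18.0 m east.
Residual distance = √((-23.9)² + 18.0²) = 29.9 m.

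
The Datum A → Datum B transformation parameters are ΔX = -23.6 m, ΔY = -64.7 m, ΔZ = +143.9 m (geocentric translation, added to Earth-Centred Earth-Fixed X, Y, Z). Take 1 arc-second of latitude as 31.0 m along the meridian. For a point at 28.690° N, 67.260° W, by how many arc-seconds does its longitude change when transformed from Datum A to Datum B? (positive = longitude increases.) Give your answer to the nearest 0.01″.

Δλ = -1.72″

sin φ = 0.480070, cos φ = 0.877230, sin λ = -0.922268, cos λ = 0.386550.
East component: ΔE = −sin λ·ΔX + cos λ·ΔY = −(-0.922268)(-23.6) + (0.386550)(-64.7) = -46.78 m.
1° of latitude spans 3600 × 31.00 = 111600 m; at latitude φ, 1° of longitude spans that × cos φ = 97898.9 m, so Δλ = -46.78 / 97898.9 × 3600 = -1.720″.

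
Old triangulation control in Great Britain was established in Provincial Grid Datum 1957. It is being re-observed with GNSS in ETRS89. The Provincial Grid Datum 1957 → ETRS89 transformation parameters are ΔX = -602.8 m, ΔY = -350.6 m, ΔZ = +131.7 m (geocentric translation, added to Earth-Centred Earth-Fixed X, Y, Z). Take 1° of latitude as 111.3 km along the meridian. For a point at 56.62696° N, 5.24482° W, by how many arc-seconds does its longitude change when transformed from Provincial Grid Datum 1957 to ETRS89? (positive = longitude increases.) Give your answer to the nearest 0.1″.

sin φ = 0.835107, cos φ = 0.550088, sin λ = -0.091412, cos λ = 0.995813.
East component: ΔE = −sin λ·ΔX + cos λ·ΔY = −(-0.091412)(-602.8) + (0.995813)(-350.6) = -404.24 m.
1° of latitude spans 111300 m; at latitude φ, 1° of longitude spans that × cos φ = 61224.8 m, so Δλ = -404.24 / 61224.8 × 3600 = -23.769″.

Δλ = -23.8″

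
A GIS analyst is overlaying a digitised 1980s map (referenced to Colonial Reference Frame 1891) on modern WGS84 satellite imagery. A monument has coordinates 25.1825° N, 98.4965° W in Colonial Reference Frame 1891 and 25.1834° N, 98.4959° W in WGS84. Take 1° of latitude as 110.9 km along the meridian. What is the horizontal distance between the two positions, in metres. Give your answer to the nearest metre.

Δφ = 25.1834° − 25.1825° = +0.0009°; Δλ = -98.4959° − -98.4965° = +0.0006°.
ΔN = Δφ × 110900 = 99.8 m; ΔE = Δλ × 110900 × cos(25.1825°) = +0.0006 × 110900 × 0.904957 = 60.2 m.
Distance = √(ΔE² + ΔN²) = √(60.2² + 99.8²) = 116.6 m.

117 m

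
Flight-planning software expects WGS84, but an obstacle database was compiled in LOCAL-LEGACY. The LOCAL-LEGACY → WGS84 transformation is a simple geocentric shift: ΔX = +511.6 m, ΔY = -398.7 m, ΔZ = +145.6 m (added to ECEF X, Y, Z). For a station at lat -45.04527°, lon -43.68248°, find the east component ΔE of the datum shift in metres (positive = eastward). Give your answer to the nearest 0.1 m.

At φ = -45.04527°, λ = -43.68248°: sin φ = -0.707665, cos φ = 0.706548, sin λ = -0.690661, cos λ = 0.723178.
ΔE = −sin λ·ΔX + cos λ·ΔY = −(-0.690661)·(511.6) + (0.723178)·(-398.7) = 65.01 m.

ΔE = 65.0 m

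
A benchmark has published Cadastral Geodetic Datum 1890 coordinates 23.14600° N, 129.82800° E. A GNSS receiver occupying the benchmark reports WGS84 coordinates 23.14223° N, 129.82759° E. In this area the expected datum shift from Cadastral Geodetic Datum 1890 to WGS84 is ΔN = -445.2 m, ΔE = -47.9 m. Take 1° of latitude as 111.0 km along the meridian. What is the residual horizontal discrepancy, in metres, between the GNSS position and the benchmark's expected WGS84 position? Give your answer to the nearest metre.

Observed coordinate differences: Δφ = -0.00377°, Δλ = -0.00041°.
Converting to metres (1° lat = 111000 m, cos φ = 0.919506): observed ΔN = -418.5 m, observed ΔE = -41.8 m.
Subtracting the expected shift leaves a residual of -418.5 − (-445.2) = 26.7 m north and -41.8 − (-47.9) = 6.1 m east.
Residual distance = √(26.7² + 6.1²) = 27.4 m.

27 m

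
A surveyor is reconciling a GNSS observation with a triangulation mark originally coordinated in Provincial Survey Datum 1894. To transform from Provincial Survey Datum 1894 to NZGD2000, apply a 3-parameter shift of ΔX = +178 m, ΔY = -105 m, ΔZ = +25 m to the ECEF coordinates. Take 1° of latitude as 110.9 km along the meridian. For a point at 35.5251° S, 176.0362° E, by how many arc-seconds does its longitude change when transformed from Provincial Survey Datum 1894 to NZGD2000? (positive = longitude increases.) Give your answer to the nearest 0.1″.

sin φ = -0.581060, cos φ = 0.813861, sin λ = 0.069126, cos λ = -0.997608.
East component: ΔE = −sin λ·ΔX + cos λ·ΔY = −(0.069126)(178) + (-0.997608)(-105) = 92.44 m.
1° of latitude spans 110900 m; at latitude φ, 1° of longitude spans that × cos φ = 90257.2 m, so Δλ = 92.44 / 90257.2 × 3600 = 3.687″.

Δλ = 3.7″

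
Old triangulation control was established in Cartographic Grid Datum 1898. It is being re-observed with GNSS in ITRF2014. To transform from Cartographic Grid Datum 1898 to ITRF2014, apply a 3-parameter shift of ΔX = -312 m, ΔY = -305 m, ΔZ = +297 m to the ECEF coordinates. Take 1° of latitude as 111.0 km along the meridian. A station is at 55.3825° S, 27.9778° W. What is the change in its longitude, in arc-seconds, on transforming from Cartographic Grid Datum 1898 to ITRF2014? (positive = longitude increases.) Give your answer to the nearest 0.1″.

sin φ = -0.822963, cos φ = 0.568095, sin λ = -0.469129, cos λ = 0.883129.
East component: ΔE = −sin λ·ΔX + cos λ·ΔY = −(-0.469129)(-312) + (0.883129)(-305) = -415.72 m.
1° of latitude spans 111000 m; at latitude φ, 1° of longitude spans that × cos φ = 63058.6 m, so Δλ = -415.72 / 63058.6 × 3600 = -23.734″.

Δλ = -23.7″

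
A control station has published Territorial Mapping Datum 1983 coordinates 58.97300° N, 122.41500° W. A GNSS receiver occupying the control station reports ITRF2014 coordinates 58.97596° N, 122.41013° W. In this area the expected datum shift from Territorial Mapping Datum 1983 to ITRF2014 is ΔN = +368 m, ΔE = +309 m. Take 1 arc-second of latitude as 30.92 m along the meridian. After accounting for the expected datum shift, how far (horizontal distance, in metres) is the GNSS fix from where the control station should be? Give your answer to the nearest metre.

Observed coordinate differences: Δφ = +0.00296°, Δλ = +0.00487°.
Converting to metres (1° lat = 111312 m, cos φ = 0.515442): observed ΔN = 329.5 m, observed ΔE = 279.4 m.
Subtracting the expected shift leaves a residual of 329.5 − (368) = -38.5 m north and 279.4 − (309) = -29.6 m east.
Residual distance = √((-38.5)² + (-29.6)²) = 48.6 m.

49 m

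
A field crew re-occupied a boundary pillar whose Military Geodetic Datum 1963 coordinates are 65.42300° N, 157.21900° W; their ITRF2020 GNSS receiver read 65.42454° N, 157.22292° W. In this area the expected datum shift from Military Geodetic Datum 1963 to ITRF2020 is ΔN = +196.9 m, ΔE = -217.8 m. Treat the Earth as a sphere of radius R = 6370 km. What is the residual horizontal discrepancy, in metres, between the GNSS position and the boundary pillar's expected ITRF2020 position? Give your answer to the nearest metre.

45 m

Observed coordinate differences: Δφ = +0.00154°, Δλ = -0.00392°.
Converting to metres (1° lat = 111177 m, cos φ = 0.415916): observed ΔN = 171.2 m, observed ΔE = -181.3 m.
Subtracting the expected shift leaves a residual of 171.2 − (196.9) = -25.7 m north and -181.3 − (-217.8) = 36.5 m east.
Residual distance = √((-25.7)² + 36.5²) = 44.7 m.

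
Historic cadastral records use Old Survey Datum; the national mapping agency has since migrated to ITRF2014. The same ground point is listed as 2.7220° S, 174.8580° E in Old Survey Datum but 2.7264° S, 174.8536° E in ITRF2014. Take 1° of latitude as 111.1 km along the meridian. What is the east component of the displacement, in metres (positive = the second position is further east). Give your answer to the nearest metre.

Δφ = -2.7264° − -2.7220° = -0.0044°; Δλ = 174.8536° − 174.8580° = -0.0044°.
ΔN = Δφ × 111100 = -488.8 m; ΔE = Δλ × 111100 × cos(-2.7220°) = -0.0044 × 111100 × 0.998872 = -488.3 m.

ΔE = -488 m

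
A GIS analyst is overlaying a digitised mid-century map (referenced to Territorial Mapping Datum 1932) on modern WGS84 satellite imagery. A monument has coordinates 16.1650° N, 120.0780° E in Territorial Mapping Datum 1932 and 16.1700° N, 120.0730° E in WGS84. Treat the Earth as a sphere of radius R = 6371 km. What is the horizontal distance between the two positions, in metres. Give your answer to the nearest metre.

Δφ = 16.1700° − 16.1650° = +0.0050°; Δλ = 120.0730° − 120.0780° = -0.0050°.
1° along a meridian = πR/180 = 111195 m.
ΔN = Δφ × 111195 = 556.0 m; ΔE = Δλ × 111195 × cos(16.1650°) = -0.0050 × 111195 × 0.960464 = -534.0 m.
Distance = √(ΔE² + ΔN²) = √((-534.0)² + 556.0²) = 770.9 m.

771 m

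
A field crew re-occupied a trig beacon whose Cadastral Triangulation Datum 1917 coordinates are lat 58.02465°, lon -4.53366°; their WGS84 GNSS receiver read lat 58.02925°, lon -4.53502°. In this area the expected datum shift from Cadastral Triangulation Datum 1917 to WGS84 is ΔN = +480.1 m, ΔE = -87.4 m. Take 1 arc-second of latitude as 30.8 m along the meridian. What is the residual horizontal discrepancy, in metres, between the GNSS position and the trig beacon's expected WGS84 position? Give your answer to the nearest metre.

31 m

Observed coordinate differences: Δφ = +0.00460°, Δλ = -0.00136°.
Converting to metres (1° lat = 110880 m, cos φ = 0.529554): observed ΔN = 510.0 m, observed ΔE = -79.9 m.
Subtracting the expected shift leaves a residual of 510.0 − (480.1) = 29.9 m north and -79.9 − (-87.4) = 7.5 m east.
Residual distance = √(29.9² + 7.5²) = 30.9 m.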